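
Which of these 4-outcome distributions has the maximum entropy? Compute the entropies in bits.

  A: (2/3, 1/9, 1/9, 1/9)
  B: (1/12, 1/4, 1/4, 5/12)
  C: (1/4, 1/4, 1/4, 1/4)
C

For a discrete distribution over n outcomes, entropy is maximized by the uniform distribution.

Computing entropies:
H(A) = 1.4466 bits
H(B) = 1.8250 bits
H(C) = 2.0000 bits

The uniform distribution (where all probabilities equal 1/4) achieves the maximum entropy of log_2(4) = 2.0000 bits.

Distribution C has the highest entropy.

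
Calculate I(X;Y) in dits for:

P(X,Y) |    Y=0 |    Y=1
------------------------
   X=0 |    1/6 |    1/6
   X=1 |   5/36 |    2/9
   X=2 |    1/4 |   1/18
0.0306 dits

Mutual information: I(X;Y) = H(X) + H(Y) - H(X,Y)

Marginals:
P(X) = (1/3, 13/36, 11/36), H(X) = 0.4761 dits
P(Y) = (5/9, 4/9), H(Y) = 0.2983 dits

Joint entropy: H(X,Y) = 0.7439 dits

I(X;Y) = 0.4761 + 0.2983 - 0.7439 = 0.0306 dits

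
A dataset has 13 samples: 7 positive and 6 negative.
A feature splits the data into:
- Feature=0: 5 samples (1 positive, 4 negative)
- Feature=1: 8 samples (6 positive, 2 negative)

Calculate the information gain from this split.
0.2188 bits

Information Gain = H(Y) - H(Y|Feature)

Before split:
P(positive) = 7/13 = 0.5385
H(Y) = 0.9957 bits

After split:
Feature=0: H = 0.7219 bits (weight = 5/13)
Feature=1: H = 0.8113 bits (weight = 8/13)
H(Y|Feature) = (5/13)×0.7219 + (8/13)×0.8113 = 0.7769 bits

Information Gain = 0.9957 - 0.7769 = 0.2188 bits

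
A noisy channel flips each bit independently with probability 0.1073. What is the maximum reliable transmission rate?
0.5083 bits

For a binary symmetric channel (BSC) with error probability p:
Capacity C = 1 - H(p) bits per symbol

where H(p) = -p log₂(p) - (1-p) log₂(1-p) is the binary entropy function.

H(0.1073) = 0.4917 bits
C = 1 - 0.4917 = 0.5083 bits per symbol

This means we can reliably transmit up to 0.5083 bits of information per channel use.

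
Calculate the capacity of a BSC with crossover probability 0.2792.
0.1456 bits

For a binary symmetric channel (BSC) with error probability p:
Capacity C = 1 - H(p) bits per symbol

where H(p) = -p log₂(p) - (1-p) log₂(1-p) is the binary entropy function.

H(0.2792) = 0.8544 bits
C = 1 - 0.8544 = 0.1456 bits per symbol

This means we can reliably transmit up to 0.1456 bits of information per channel use.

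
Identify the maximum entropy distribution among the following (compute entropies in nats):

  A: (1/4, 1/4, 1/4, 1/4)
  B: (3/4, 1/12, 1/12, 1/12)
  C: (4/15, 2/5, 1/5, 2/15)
A

For a discrete distribution over n outcomes, entropy is maximized by the uniform distribution.

Computing entropies:
H(A) = 1.3863 nats
H(B) = 0.8370 nats
H(C) = 1.3095 nats

The uniform distribution (where all probabilities equal 1/4) achieves the maximum entropy of log_e(4) = 1.3863 nats.

Distribution A has the highest entropy.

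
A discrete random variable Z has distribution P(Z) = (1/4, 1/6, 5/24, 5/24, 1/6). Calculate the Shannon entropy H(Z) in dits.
0.6937 dits

Shannon entropy is H(X) = -Σ p(x) log p(x).

For P = (1/4, 1/6, 5/24, 5/24, 1/6):
H = -1/4 × log_10(1/4) -1/6 × log_10(1/6) -5/24 × log_10(5/24) -5/24 × log_10(5/24) -1/6 × log_10(1/6)
H = 0.6937 dits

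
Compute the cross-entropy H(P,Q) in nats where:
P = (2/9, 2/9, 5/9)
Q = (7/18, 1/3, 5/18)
1.1656 nats

Cross-entropy: H(P,Q) = -Σ p(x) log q(x)

Alternatively: H(P,Q) = H(P) + D_KL(P||Q)
H(P) = 0.9950 nats
D_KL(P||Q) = 0.1706 nats

H(P,Q) = 0.9950 + 0.1706 = 1.1656 nats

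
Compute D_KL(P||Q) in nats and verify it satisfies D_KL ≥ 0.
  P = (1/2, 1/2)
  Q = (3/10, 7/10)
0.0872 nats

KL divergence satisfies the Gibbs inequality: D_KL(P||Q) ≥ 0 for all distributions P, Q.

D_KL(P||Q) = Σ p(x) log(p(x)/q(x))
Term by term:
  x=0: 1/2 × log_e[(1/2)/(3/10)] = 0.2554
  x=1: 1/2 × log_e[(1/2)/(7/10)] = -0.1682
D_KL(P||Q) = 0.0872 nats

D_KL(P||Q) = 0.0872 ≥ 0 ✓

This non-negativity is a fundamental property: relative entropy cannot be negative because it measures how different Q is from P.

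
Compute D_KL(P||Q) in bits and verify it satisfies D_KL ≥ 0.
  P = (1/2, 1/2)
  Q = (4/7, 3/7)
0.0149 bits

KL divergence satisfies the Gibbs inequality: D_KL(P||Q) ≥ 0 for all distributions P, Q.

D_KL(P||Q) = Σ p(x) log(p(x)/q(x))
Term by term:
  x=0: 1/2 × log_2[(1/2)/(4/7)] = -0.0963
  x=1: 1/2 × log_2[(1/2)/(3/7)] = 0.1112
D_KL(P||Q) = 0.0149 bits

D_KL(P||Q) = 0.0149 ≥ 0 ✓

This non-negativity is a fundamental property: relative entropy cannot be negative because it measures how different Q is from P.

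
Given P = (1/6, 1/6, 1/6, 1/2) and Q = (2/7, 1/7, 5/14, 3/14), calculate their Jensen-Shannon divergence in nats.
0.0555 nats

Jensen-Shannon divergence is:
JSD(P||Q) = 0.5 × D_KL(P||M) + 0.5 × D_KL(Q||M)
where M = 0.5 × (P + Q) is the mixture distribution.

M = 0.5 × (1/6, 1/6, 1/6, 1/2) + 0.5 × (2/7, 1/7, 5/14, 3/14) = (0.22619, 0.154762, 0.261905, 5/14)

D_KL(P||M) = 0.0544 nats
D_KL(Q||M) = 0.0566 nats

JSD(P||Q) = 0.5 × 0.0544 + 0.5 × 0.0566 = 0.0555 nats

Unlike KL divergence, JSD is symmetric and bounded: 0 ≤ JSD ≤ log(2).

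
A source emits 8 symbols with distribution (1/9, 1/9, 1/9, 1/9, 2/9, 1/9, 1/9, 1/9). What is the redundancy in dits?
0.0157 dits

Redundancy measures how far a source is from maximum entropy:
R = H_max - H(X)

Maximum entropy for 8 symbols: H_max = log_10(8) = 0.9031 dits
Actual entropy: H(X) = 0.8873 dits
Redundancy: R = 0.9031 - 0.8873 = 0.0157 dits

This redundancy represents potential for compression: the source could be compressed by 0.0157 dits per symbol.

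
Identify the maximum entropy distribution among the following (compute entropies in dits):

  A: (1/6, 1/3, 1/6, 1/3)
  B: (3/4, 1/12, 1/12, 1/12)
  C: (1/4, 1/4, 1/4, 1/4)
C

For a discrete distribution over n outcomes, entropy is maximized by the uniform distribution.

Computing entropies:
H(A) = 0.5775 dits
H(B) = 0.3635 dits
H(C) = 0.6021 dits

The uniform distribution (where all probabilities equal 1/4) achieves the maximum entropy of log_10(4) = 0.6021 dits.

Distribution C has the highest entropy.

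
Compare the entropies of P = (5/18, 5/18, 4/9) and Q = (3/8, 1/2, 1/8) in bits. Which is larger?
P

Computing entropies in bits:
H(P) = 1.5466
H(Q) = 1.4056

Distribution P has higher entropy.

Intuition: The distribution closer to uniform (more spread out) has higher entropy.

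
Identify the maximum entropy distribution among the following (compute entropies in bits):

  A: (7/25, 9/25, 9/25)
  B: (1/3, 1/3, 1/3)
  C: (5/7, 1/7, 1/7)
B

For a discrete distribution over n outcomes, entropy is maximized by the uniform distribution.

Computing entropies:
H(A) = 1.5755 bits
H(B) = 1.5850 bits
H(C) = 1.1488 bits

The uniform distribution (where all probabilities equal 1/3) achieves the maximum entropy of log_2(3) = 1.5850 bits.

Distribution B has the highest entropy.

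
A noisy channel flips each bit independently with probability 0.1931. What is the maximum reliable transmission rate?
0.2921 bits

For a binary symmetric channel (BSC) with error probability p:
Capacity C = 1 - H(p) bits per symbol

where H(p) = -p log₂(p) - (1-p) log₂(1-p) is the binary entropy function.

H(0.1931) = 0.7079 bits
C = 1 - 0.7079 = 0.2921 bits per symbol

This means we can reliably transmit up to 0.2921 bits of information per channel use.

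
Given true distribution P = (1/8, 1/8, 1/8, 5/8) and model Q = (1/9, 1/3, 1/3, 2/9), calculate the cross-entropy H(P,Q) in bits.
2.1487 bits

Cross-entropy: H(P,Q) = -Σ p(x) log q(x)

Alternatively: H(P,Q) = H(P) + D_KL(P||Q)
H(P) = 1.5488 bits
D_KL(P||Q) = 0.5999 bits

H(P,Q) = 1.5488 + 0.5999 = 2.1487 bits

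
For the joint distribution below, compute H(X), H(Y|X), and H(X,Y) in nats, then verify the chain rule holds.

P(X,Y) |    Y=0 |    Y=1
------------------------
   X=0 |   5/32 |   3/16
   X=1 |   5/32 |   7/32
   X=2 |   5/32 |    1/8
H(X,Y) = 1.7764, H(X) = 1.0916, H(Y|X) = 0.6848 (all in nats)

Chain rule: H(X,Y) = H(X) + H(Y|X)

Left side — joint entropy directly:
H(X,Y) = -Σ p(x,y) log p(x,y) = 1.7764 nats

Right side — compute H(Y|X) from the conditional distributions:
P(X) = (11/32, 3/8, 9/32), so H(X) = 1.0916 nats
H(Y|X) = Σ_x P(X=x) · H(Y|X=x):
  P(Y|X=0) = (5/11, 6/11), H(Y|X=0) = 0.6890, weight P(X=0) = 11/32
  P(Y|X=1) = (5/12, 7/12), H(Y|X=1) = 0.6792, weight P(X=1) = 3/8
  P(Y|X=2) = (5/9, 4/9), H(Y|X=2) = 0.6870, weight P(X=2) = 9/32
H(Y|X) = 0.6848 nats

H(X) + H(Y|X) = 1.0916 + 0.6848 = 1.7764 nats

Both sides equal 1.7764 nats. ✓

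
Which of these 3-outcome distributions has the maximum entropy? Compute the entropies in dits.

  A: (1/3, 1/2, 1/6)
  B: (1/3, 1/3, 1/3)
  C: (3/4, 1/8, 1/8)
B

For a discrete distribution over n outcomes, entropy is maximized by the uniform distribution.

Computing entropies:
H(A) = 0.4392 dits
H(B) = 0.4771 dits
H(C) = 0.3195 dits

The uniform distribution (where all probabilities equal 1/3) achieves the maximum entropy of log_10(3) = 0.4771 dits.

Distribution B has the highest entropy.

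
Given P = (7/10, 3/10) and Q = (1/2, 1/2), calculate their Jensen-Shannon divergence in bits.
0.0303 bits

Jensen-Shannon divergence is:
JSD(P||Q) = 0.5 × D_KL(P||M) + 0.5 × D_KL(Q||M)
where M = 0.5 × (P + Q) is the mixture distribution.

M = 0.5 × (7/10, 3/10) + 0.5 × (1/2, 1/2) = (3/5, 2/5)

D_KL(P||M) = 0.0312 bits
D_KL(Q||M) = 0.0294 bits

JSD(P||Q) = 0.5 × 0.0312 + 0.5 × 0.0294 = 0.0303 bits

Unlike KL divergence, JSD is symmetric and bounded: 0 ≤ JSD ≤ log(2).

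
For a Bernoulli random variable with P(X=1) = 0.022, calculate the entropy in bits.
0.1525 bits

The binary entropy function is:
H(p) = -p log(p) - (1-p) log(1-p)

H(0.022) = -0.022 × log_2(0.022) - 0.978 × log_2(0.978)
H(0.022) = 0.1525 bits

Note: Binary entropy is maximized at p=0.5 (H=1 bit) and minimized at p=0 or p=1 (H=0).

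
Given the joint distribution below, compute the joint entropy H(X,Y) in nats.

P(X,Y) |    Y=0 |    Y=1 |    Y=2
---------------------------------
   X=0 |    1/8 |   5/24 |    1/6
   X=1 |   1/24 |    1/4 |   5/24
1.6911 nats

Joint entropy is H(X,Y) = -Σ_{x,y} p(x,y) log p(x,y).

Summing over all non-zero entries:
H(X,Y) = -[1/8·log_e(1/8) + 5/24·log_e(5/24) + 1/6·log_e(1/6) + 1/24·log_e(1/24) + 1/4·log_e(1/4) + 5/24·log_e(5/24)]
H(X,Y) = 1.6911 nats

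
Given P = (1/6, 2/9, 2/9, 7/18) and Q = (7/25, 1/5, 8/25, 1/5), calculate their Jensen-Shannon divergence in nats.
0.0274 nats

Jensen-Shannon divergence is:
JSD(P||Q) = 0.5 × D_KL(P||M) + 0.5 × D_KL(Q||M)
where M = 0.5 × (P + Q) is the mixture distribution.

M = 0.5 × (1/6, 2/9, 2/9, 7/18) + 0.5 × (7/25, 1/5, 8/25, 1/5) = (0.223333, 0.211111, 0.271111, 0.294444)

D_KL(P||M) = 0.0266 nats
D_KL(Q||M) = 0.0282 nats

JSD(P||Q) = 0.5 × 0.0266 + 0.5 × 0.0282 = 0.0274 nats

Unlike KL divergence, JSD is symmetric and bounded: 0 ≤ JSD ≤ log(2).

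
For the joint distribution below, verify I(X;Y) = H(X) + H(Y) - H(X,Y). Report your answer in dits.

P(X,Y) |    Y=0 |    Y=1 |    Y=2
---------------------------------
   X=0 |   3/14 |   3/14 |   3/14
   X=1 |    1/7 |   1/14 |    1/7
I(X;Y) = 0.0045 dits

Mutual information has multiple equivalent forms:
- I(X;Y) = H(X) - H(X|Y)
- I(X;Y) = H(Y) - H(Y|X)
- I(X;Y) = H(X) + H(Y) - H(X,Y)

Computing all quantities:
H(X) = 0.2831, H(Y) = 0.4748, H(X,Y) = 0.7534
H(X|Y) = 0.2786, H(Y|X) = 0.4703

Verification:
H(X) - H(X|Y) = 0.2831 - 0.2786 = 0.0045
H(Y) - H(Y|X) = 0.4748 - 0.4703 = 0.0045
H(X) + H(Y) - H(X,Y) = 0.2831 + 0.4748 - 0.7534 = 0.0045

All forms give I(X;Y) = 0.0045 dits. ✓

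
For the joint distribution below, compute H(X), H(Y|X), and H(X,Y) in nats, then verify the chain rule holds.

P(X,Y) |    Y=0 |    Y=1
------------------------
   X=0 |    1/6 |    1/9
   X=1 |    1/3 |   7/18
H(X,Y) = 1.2763, H(X) = 0.5908, H(Y|X) = 0.6854 (all in nats)

Chain rule: H(X,Y) = H(X) + H(Y|X)

Left side — joint entropy directly:
H(X,Y) = -Σ p(x,y) log p(x,y) = 1.2763 nats

Right side — compute H(Y|X) from the conditional distributions:
P(X) = (5/18, 13/18), so H(X) = 0.5908 nats
H(Y|X) = Σ_x P(X=x) · H(Y|X=x):
  P(Y|X=0) = (3/5, 2/5), H(Y|X=0) = 0.6730, weight P(X=0) = 5/18
  P(Y|X=1) = (6/13, 7/13), H(Y|X=1) = 0.6902, weight P(X=1) = 13/18
H(Y|X) = 0.6854 nats

H(X) + H(Y|X) = 0.5908 + 0.6854 = 1.2763 nats

Both sides equal 1.2763 nats. ✓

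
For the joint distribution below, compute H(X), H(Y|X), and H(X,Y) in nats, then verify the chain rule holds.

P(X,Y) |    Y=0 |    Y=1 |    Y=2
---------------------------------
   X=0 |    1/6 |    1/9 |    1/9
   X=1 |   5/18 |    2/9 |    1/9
H(X,Y) = 1.7211, H(X) = 0.6682, H(Y|X) = 1.0528 (all in nats)

Chain rule: H(X,Y) = H(X) + H(Y|X)

Left side — joint entropy directly:
H(X,Y) = -Σ p(x,y) log p(x,y) = 1.7211 nats

Right side — compute H(Y|X) from the conditional distributions:
P(X) = (7/18, 11/18), so H(X) = 0.6682 nats
H(Y|X) = Σ_x P(X=x) · H(Y|X=x):
  P(Y|X=0) = (3/7, 2/7, 2/7), H(Y|X=0) = 1.0790, weight P(X=0) = 7/18
  P(Y|X=1) = (5/11, 4/11, 2/11), H(Y|X=1) = 1.0362, weight P(X=1) = 11/18
H(Y|X) = 1.0528 nats

H(X) + H(Y|X) = 0.6682 + 1.0528 = 1.7211 nats

Both sides equal 1.7211 nats. ✓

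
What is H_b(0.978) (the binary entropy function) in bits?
0.1525 bits

The binary entropy function is:
H(p) = -p log(p) - (1-p) log(1-p)

H(0.978) = -0.978 × log_2(0.978) - 0.022 × log_2(0.022)
H(0.978) = 0.1525 bits

Note: Binary entropy is maximized at p=0.5 (H=1 bit) and minimized at p=0 or p=1 (H=0).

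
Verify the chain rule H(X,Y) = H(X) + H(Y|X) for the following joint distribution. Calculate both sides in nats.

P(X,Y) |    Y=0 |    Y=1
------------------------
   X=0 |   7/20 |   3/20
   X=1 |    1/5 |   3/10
H(X,Y) = 1.3351, H(X) = 0.6931, H(Y|X) = 0.6419 (all in nats)

Chain rule: H(X,Y) = H(X) + H(Y|X)

Left side — joint entropy directly:
H(X,Y) = -Σ p(x,y) log p(x,y) = 1.3351 nats

Right side — compute H(Y|X) from the conditional distributions:
P(X) = (1/2, 1/2), so H(X) = 0.6931 nats
H(Y|X) = Σ_x P(X=x) · H(Y|X=x):
  P(Y|X=0) = (7/10, 3/10), H(Y|X=0) = 0.6109, weight P(X=0) = 1/2
  P(Y|X=1) = (2/5, 3/5), H(Y|X=1) = 0.6730, weight P(X=1) = 1/2
H(Y|X) = 0.6419 nats

H(X) + H(Y|X) = 0.6931 + 0.6419 = 1.3351 nats

Both sides equal 1.3351 nats. ✓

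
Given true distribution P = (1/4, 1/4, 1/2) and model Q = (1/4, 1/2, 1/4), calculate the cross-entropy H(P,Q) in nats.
1.2130 nats

Cross-entropy: H(P,Q) = -Σ p(x) log q(x)

Alternatively: H(P,Q) = H(P) + D_KL(P||Q)
H(P) = 1.0397 nats
D_KL(P||Q) = 0.1733 nats

H(P,Q) = 1.0397 + 0.1733 = 1.2130 nats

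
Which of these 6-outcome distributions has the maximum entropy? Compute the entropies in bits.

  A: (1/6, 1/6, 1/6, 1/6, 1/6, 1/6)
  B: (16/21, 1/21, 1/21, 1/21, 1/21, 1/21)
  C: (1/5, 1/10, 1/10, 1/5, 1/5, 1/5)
A

For a discrete distribution over n outcomes, entropy is maximized by the uniform distribution.

Computing entropies:
H(A) = 2.5850 bits
H(B) = 1.3447 bits
H(C) = 2.5219 bits

The uniform distribution (where all probabilities equal 1/6) achieves the maximum entropy of log_2(6) = 2.5850 bits.

Distribution A has the highest entropy.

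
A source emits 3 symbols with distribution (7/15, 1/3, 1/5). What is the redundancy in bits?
0.0791 bits

Redundancy measures how far a source is from maximum entropy:
R = H_max - H(X)

Maximum entropy for 3 symbols: H_max = log_2(3) = 1.5850 bits
Actual entropy: H(X) = 1.5058 bits
Redundancy: R = 1.5850 - 1.5058 = 0.0791 bits

This redundancy represents potential for compression: the source could be compressed by 0.0791 bits per symbol.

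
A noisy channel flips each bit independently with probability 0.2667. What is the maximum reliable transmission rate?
0.1633 bits

For a binary symmetric channel (BSC) with error probability p:
Capacity C = 1 - H(p) bits per symbol

where H(p) = -p log₂(p) - (1-p) log₂(1-p) is the binary entropy function.

H(0.2667) = 0.8367 bits
C = 1 - 0.8367 = 0.1633 bits per symbol

This means we can reliably transmit up to 0.1633 bits of information per channel use.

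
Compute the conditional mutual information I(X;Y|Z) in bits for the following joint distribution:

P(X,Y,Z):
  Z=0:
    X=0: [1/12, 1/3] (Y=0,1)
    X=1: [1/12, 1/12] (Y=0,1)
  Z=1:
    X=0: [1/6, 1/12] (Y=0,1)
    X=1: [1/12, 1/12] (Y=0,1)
0.0443 bits

Conditional mutual information: I(X;Y|Z) = H(X|Z) + H(Y|Z) - H(X,Y|Z)

H(Z) = 0.9799
H(X,Z) = 1.8879 → H(X|Z) = 0.9080
H(Y,Z) = 1.8879 → H(Y|Z) = 0.9080
H(X,Y,Z) = 2.7516 → H(X,Y|Z) = 1.7718

I(X;Y|Z) = 0.9080 + 0.9080 - 1.7718 = 0.0443 bits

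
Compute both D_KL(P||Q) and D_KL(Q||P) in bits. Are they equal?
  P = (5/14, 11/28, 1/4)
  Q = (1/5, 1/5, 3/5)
D_KL(P||Q) = 0.3656, D_KL(Q||P) = 0.3957

KL divergence is not symmetric: D_KL(P||Q) ≠ D_KL(Q||P) in general.

D_KL(P||Q) = 0.3656 bits
D_KL(Q||P) = 0.3957 bits

No, they are not equal!

This asymmetry is why KL divergence is not a true distance metric.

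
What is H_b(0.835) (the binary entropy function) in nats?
0.4479 nats

The binary entropy function is:
H(p) = -p log(p) - (1-p) log(1-p)

H(0.835) = -0.835 × log_e(0.835) - 0.165 × log_e(0.165)
H(0.835) = 0.4479 nats

Note: Binary entropy is maximized at p=0.5 (H=1 bit) and minimized at p=0 or p=1 (H=0).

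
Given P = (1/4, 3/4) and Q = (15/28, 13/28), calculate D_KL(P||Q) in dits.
0.0735 dits

KL divergence: D_KL(P||Q) = Σ p(x) log(p(x)/q(x))

Computing term by term:
  x=0: 1/4 × log_10[(1/4)/(15/28)] = 1/4 × -0.3310 = -0.0827
  x=1: 3/4 × log_10[(3/4)/(13/28)] = 3/4 × 0.2083 = 0.1562

D_KL(P||Q) = 0.0735 dits

Note: KL divergence is always non-negative and equals 0 iff P = Q.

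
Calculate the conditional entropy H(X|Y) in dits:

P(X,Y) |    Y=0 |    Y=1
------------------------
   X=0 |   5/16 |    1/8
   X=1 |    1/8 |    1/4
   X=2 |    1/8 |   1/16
0.4247 dits

Using the chain rule: H(X|Y) = H(X,Y) - H(Y)

First, compute H(X,Y) = 0.7223 dits

Marginal P(Y) = (9/16, 7/16)
H(Y) = 0.2976 dits

H(X|Y) = H(X,Y) - H(Y) = 0.7223 - 0.2976 = 0.4247 dits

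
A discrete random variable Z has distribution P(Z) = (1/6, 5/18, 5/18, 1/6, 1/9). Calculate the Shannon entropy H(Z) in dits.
0.6745 dits

Shannon entropy is H(X) = -Σ p(x) log p(x).

For P = (1/6, 5/18, 5/18, 1/6, 1/9):
H = -1/6 × log_10(1/6) -5/18 × log_10(5/18) -5/18 × log_10(5/18) -1/6 × log_10(1/6) -1/9 × log_10(1/9)
H = 0.6745 dits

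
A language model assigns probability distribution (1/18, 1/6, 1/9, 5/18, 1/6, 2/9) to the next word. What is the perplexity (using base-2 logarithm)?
5.4304

Perplexity is 2^H (or exp(H) for natural log).

First, H = -Σ p log p = 2.4411 bits
Perplexity = 2^2.4411 = 5.4304

Interpretation: The model's uncertainty is equivalent to choosing uniformly among 5.4 options.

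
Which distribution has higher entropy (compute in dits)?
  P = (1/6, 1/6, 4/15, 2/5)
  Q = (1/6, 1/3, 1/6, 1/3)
Q

Computing entropies in dits:
H(P) = 0.5716
H(Q) = 0.5775

Distribution Q has higher entropy.

Intuition: The distribution closer to uniform (more spread out) has higher entropy.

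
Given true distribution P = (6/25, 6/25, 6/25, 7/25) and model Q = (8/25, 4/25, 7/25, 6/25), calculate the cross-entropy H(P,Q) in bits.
2.0463 bits

Cross-entropy: H(P,Q) = -Σ p(x) log q(x)

Alternatively: H(P,Q) = H(P) + D_KL(P||Q)
H(P) = 1.9966 bits
D_KL(P||Q) = 0.0497 bits

H(P,Q) = 1.9966 + 0.0497 = 2.0463 bits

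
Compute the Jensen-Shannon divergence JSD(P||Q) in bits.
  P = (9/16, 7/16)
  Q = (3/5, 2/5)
0.0010 bits

Jensen-Shannon divergence is:
JSD(P||Q) = 0.5 × D_KL(P||M) + 0.5 × D_KL(Q||M)
where M = 0.5 × (P + Q) is the mixture distribution.

M = 0.5 × (9/16, 7/16) + 0.5 × (3/5, 2/5) = (0.58125, 0.41875)

D_KL(P||M) = 0.0010 bits
D_KL(Q||M) = 0.0010 bits

JSD(P||Q) = 0.5 × 0.0010 + 0.5 × 0.0010 = 0.0010 bits

Unlike KL divergence, JSD is symmetric and bounded: 0 ≤ JSD ≤ log(2).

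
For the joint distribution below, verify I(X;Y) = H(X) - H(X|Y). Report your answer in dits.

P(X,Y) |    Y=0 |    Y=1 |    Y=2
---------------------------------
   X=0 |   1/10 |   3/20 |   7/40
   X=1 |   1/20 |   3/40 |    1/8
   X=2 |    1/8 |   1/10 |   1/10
I(X;Y) = 0.0078 dits

Mutual information has multiple equivalent forms:
- I(X;Y) = H(X) - H(X|Y)
- I(X;Y) = H(Y) - H(Y|X)
- I(X;Y) = H(X) + H(Y) - H(X,Y)

Computing all quantities:
H(X) = 0.4671, H(Y) = 0.4720, H(X,Y) = 0.9312
H(X|Y) = 0.4593, H(Y|X) = 0.4642

Verification:
H(X) - H(X|Y) = 0.4671 - 0.4593 = 0.0078
H(Y) - H(Y|X) = 0.4720 - 0.4642 = 0.0078
H(X) + H(Y) - H(X,Y) = 0.4671 + 0.4720 - 0.9312 = 0.0078

All forms give I(X;Y) = 0.0078 dits. ✓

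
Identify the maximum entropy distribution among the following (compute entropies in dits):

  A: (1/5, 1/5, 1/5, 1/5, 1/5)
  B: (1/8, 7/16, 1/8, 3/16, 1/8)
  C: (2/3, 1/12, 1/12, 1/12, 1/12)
A

For a discrete distribution over n outcomes, entropy is maximized by the uniform distribution.

Computing entropies:
H(A) = 0.6990 dits
H(B) = 0.6320 dits
H(C) = 0.4771 dits

The uniform distribution (where all probabilities equal 1/5) achieves the maximum entropy of log_10(5) = 0.6990 dits.

Distribution A has the highest entropy.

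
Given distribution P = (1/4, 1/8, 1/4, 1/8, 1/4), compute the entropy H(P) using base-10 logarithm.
0.6773 dits

Shannon entropy is H(X) = -Σ p(x) log p(x).

For P = (1/4, 1/8, 1/4, 1/8, 1/4):
H = -1/4 × log_10(1/4) -1/8 × log_10(1/8) -1/4 × log_10(1/4) -1/8 × log_10(1/8) -1/4 × log_10(1/4)
H = 0.6773 dits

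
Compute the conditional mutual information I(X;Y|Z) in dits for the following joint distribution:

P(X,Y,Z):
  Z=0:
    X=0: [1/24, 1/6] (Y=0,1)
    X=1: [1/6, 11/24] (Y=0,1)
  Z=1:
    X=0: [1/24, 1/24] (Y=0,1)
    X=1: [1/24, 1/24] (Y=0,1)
0.0008 dits

Conditional mutual information: I(X;Y|Z) = H(X|Z) + H(Y|Z) - H(X,Y|Z)

H(Z) = 0.1957
H(X,Z) = 0.4494 → H(X|Z) = 0.2537
H(Y,Z) = 0.4494 → H(Y|Z) = 0.2537
H(X,Y,Z) = 0.7022 → H(X,Y|Z) = 0.5065

I(X;Y|Z) = 0.2537 + 0.2537 - 0.5065 = 0.0008 dits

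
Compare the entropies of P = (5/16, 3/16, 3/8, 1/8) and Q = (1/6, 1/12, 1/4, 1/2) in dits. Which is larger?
P

Computing entropies in dits:
H(P) = 0.5668
H(Q) = 0.5207

Distribution P has higher entropy.

Intuition: The distribution closer to uniform (more spread out) has higher entropy.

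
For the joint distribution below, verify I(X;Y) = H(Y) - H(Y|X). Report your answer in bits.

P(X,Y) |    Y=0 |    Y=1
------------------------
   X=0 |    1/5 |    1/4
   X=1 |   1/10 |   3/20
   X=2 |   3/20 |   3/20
I(X;Y) = 0.0041 bits

Mutual information has multiple equivalent forms:
- I(X;Y) = H(X) - H(X|Y)
- I(X;Y) = H(Y) - H(Y|X)
- I(X;Y) = H(X) + H(Y) - H(X,Y)

Computing all quantities:
H(X) = 1.5395, H(Y) = 0.9928, H(X,Y) = 2.5282
H(X|Y) = 1.5354, H(Y|X) = 0.9887

Verification:
H(X) - H(X|Y) = 1.5395 - 1.5354 = 0.0041
H(Y) - H(Y|X) = 0.9928 - 0.9887 = 0.0041
H(X) + H(Y) - H(X,Y) = 1.5395 + 0.9928 - 2.5282 = 0.0041

All forms give I(X;Y) = 0.0041 bits. ✓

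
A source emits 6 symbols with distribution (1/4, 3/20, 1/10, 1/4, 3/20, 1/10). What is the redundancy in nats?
0.0690 nats

Redundancy measures how far a source is from maximum entropy:
R = H_max - H(X)

Maximum entropy for 6 symbols: H_max = log_e(6) = 1.7918 nats
Actual entropy: H(X) = 1.7228 nats
Redundancy: R = 1.7918 - 1.7228 = 0.0690 nats

This redundancy represents potential for compression: the source could be compressed by 0.0690 nats per symbol.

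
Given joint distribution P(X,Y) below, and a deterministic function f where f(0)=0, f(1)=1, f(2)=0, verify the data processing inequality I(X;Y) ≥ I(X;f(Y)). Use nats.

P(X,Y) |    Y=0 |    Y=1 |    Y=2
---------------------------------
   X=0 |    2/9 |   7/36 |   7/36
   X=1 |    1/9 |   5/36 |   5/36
I(X;Y) = 0.0033, I(X;f(Y)) = 0.0008, inequality holds: 0.0033 ≥ 0.0008

Data Processing Inequality: For any Markov chain X → Y → Z, we have I(X;Y) ≥ I(X;Z).

Here Z = f(Y) is a deterministic function of Y, forming X → Y → Z.

Original I(X;Y) = 0.0033 nats

After applying f:
P(X,Z) where Z=f(Y):
- P(X,Z=0) = P(X,Y=0) + P(X,Y=2)
- P(X,Z=1) = P(X,Y=1)

I(X;Z) = I(X;f(Y)) = 0.0008 nats

Verification: 0.0033 ≥ 0.0008 ✓

Information cannot be created by processing; the function f can only lose information about X.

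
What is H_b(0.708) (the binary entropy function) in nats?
0.6039 nats

The binary entropy function is:
H(p) = -p log(p) - (1-p) log(1-p)

H(0.708) = -0.708 × log_e(0.708) - 0.292 × log_e(0.292)
H(0.708) = 0.6039 nats

Note: Binary entropy is maximized at p=0.5 (H=1 bit) and minimized at p=0 or p=1 (H=0).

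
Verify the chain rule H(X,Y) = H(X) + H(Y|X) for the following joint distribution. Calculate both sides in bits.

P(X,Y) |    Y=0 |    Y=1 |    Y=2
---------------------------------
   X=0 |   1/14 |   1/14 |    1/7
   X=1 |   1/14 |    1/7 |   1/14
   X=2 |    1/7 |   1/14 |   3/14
H(X,Y) = 3.0391, H(X) = 1.5567, H(Y|X) = 1.4825 (all in bits)

Chain rule: H(X,Y) = H(X) + H(Y|X)

Left side — joint entropy directly:
H(X,Y) = -Σ p(x,y) log p(x,y) = 3.0391 bits

Right side — compute H(Y|X) from the conditional distributions:
P(X) = (2/7, 2/7, 3/7), so H(X) = 1.5567 bits
H(Y|X) = Σ_x P(X=x) · H(Y|X=x):
  P(Y|X=0) = (1/4, 1/4, 1/2), H(Y|X=0) = 1.5000, weight P(X=0) = 2/7
  P(Y|X=1) = (1/4, 1/2, 1/4), H(Y|X=1) = 1.5000, weight P(X=1) = 2/7
  P(Y|X=2) = (1/3, 1/6, 1/2), H(Y|X=2) = 1.4591, weight P(X=2) = 3/7
H(Y|X) = 1.4825 bits

H(X) + H(Y|X) = 1.5567 + 1.4825 = 3.0391 bits

Both sides equal 3.0391 bits. ✓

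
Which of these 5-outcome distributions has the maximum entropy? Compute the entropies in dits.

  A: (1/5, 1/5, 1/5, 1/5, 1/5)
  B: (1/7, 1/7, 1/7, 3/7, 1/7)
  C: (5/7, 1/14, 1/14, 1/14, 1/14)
A

For a discrete distribution over n outcomes, entropy is maximized by the uniform distribution.

Computing entropies:
H(A) = 0.6990 dits
H(B) = 0.6406 dits
H(C) = 0.4318 dits

The uniform distribution (where all probabilities equal 1/5) achieves the maximum entropy of log_10(5) = 0.6990 dits.

Distribution A has the highest entropy.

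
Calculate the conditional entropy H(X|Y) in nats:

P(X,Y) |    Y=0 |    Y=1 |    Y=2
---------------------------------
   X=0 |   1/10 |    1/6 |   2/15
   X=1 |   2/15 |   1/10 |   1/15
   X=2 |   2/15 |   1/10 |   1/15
1.0682 nats

Using the chain rule: H(X|Y) = H(X,Y) - H(Y)

First, compute H(X,Y) = 2.1564 nats

Marginal P(Y) = (11/30, 11/30, 4/15)
H(Y) = 1.0882 nats

H(X|Y) = H(X,Y) - H(Y) = 2.1564 - 1.0882 = 1.0682 nats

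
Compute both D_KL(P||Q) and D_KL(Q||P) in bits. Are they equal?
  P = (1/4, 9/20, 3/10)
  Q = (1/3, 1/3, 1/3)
D_KL(P||Q) = 0.0455, D_KL(Q||P) = 0.0447

KL divergence is not symmetric: D_KL(P||Q) ≠ D_KL(Q||P) in general.

D_KL(P||Q) = 0.0455 bits
D_KL(Q||P) = 0.0447 bits

No, they are not equal!

This asymmetry is why KL divergence is not a true distance metric.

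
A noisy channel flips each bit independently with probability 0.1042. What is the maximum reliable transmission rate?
0.5178 bits

For a binary symmetric channel (BSC) with error probability p:
Capacity C = 1 - H(p) bits per symbol

where H(p) = -p log₂(p) - (1-p) log₂(1-p) is the binary entropy function.

H(0.1042) = 0.4822 bits
C = 1 - 0.4822 = 0.5178 bits per symbol

This means we can reliably transmit up to 0.5178 bits of information per channel use.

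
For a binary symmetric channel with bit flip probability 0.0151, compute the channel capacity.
0.8870 bits

For a binary symmetric channel (BSC) with error probability p:
Capacity C = 1 - H(p) bits per symbol

where H(p) = -p log₂(p) - (1-p) log₂(1-p) is the binary entropy function.

H(0.0151) = 0.1130 bits
C = 1 - 0.1130 = 0.8870 bits per symbol

This means we can reliably transmit up to 0.8870 bits of information per channel use.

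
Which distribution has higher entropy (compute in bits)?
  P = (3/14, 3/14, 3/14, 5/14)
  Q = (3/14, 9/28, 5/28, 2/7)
Q

Computing entropies in bits:
H(P) = 1.9592
H(Q) = 1.9628

Distribution Q has higher entropy.

Intuition: The distribution closer to uniform (more spread out) has higher entropy.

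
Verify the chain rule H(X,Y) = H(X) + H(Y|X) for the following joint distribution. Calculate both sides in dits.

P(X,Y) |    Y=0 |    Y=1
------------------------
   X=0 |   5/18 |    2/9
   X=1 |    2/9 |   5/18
H(X,Y) = 0.5994, H(X) = 0.3010, H(Y|X) = 0.2983 (all in dits)

Chain rule: H(X,Y) = H(X) + H(Y|X)

Left side — joint entropy directly:
H(X,Y) = -Σ p(x,y) log p(x,y) = 0.5994 dits

Right side — compute H(Y|X) from the conditional distributions:
P(X) = (1/2, 1/2), so H(X) = 0.3010 dits
H(Y|X) = Σ_x P(X=x) · H(Y|X=x):
  P(Y|X=0) = (5/9, 4/9), H(Y|X=0) = 0.2983, weight P(X=0) = 1/2
  P(Y|X=1) = (4/9, 5/9), H(Y|X=1) = 0.2983, weight P(X=1) = 1/2
H(Y|X) = 0.2983 dits

H(X) + H(Y|X) = 0.3010 + 0.2983 = 0.5994 dits

Both sides equal 0.5994 dits. ✓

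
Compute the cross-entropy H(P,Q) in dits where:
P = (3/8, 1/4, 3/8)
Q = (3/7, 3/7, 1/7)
0.5469 dits

Cross-entropy: H(P,Q) = -Σ p(x) log q(x)

Alternatively: H(P,Q) = H(P) + D_KL(P||Q)
H(P) = 0.4700 dits
D_KL(P||Q) = 0.0769 dits

H(P,Q) = 0.4700 + 0.0769 = 0.5469 dits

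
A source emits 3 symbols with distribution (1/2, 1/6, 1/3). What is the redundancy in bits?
0.1258 bits

Redundancy measures how far a source is from maximum entropy:
R = H_max - H(X)

Maximum entropy for 3 symbols: H_max = log_2(3) = 1.5850 bits
Actual entropy: H(X) = 1.4591 bits
Redundancy: R = 1.5850 - 1.4591 = 0.1258 bits

This redundancy represents potential for compression: the source could be compressed by 0.1258 bits per symbol.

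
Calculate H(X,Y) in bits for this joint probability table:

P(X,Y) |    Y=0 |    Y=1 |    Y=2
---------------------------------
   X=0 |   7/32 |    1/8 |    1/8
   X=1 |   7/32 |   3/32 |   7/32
2.5091 bits

Joint entropy is H(X,Y) = -Σ_{x,y} p(x,y) log p(x,y).

Summing over all non-zero entries:
H(X,Y) = -[7/32·log_2(7/32) + 1/8·log_2(1/8) + 1/8·log_2(1/8) + 7/32·log_2(7/32) + 3/32·log_2(3/32) + 7/32·log_2(7/32)]
H(X,Y) = 2.5091 bits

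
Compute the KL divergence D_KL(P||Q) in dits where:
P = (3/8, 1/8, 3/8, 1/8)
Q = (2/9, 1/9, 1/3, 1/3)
0.0575 dits

KL divergence: D_KL(P||Q) = Σ p(x) log(p(x)/q(x))

Computing term by term:
  x=0: 3/8 × log_10[(3/8)/(2/9)] = 3/8 × 0.2272 = 0.0852
  x=1: 1/8 × log_10[(1/8)/(1/9)] = 1/8 × 0.0512 = 0.0064
  x=2: 3/8 × log_10[(3/8)/(1/3)] = 3/8 × 0.0512 = 0.0192
  x=3: 1/8 × log_10[(1/8)/(1/3)] = 1/8 × -0.4260 = -0.0532

D_KL(P||Q) = 0.0575 dits

Note: KL divergence is always non-negative and equals 0 iff P = Q.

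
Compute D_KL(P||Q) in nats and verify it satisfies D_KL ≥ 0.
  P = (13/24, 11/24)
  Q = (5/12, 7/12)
0.0316 nats

KL divergence satisfies the Gibbs inequality: D_KL(P||Q) ≥ 0 for all distributions P, Q.

D_KL(P||Q) = Σ p(x) log(p(x)/q(x))
Term by term:
  x=0: 13/24 × log_e[(13/24)/(5/12)] = 0.1421
  x=1: 11/24 × log_e[(11/24)/(7/12)] = -0.1105
D_KL(P||Q) = 0.0316 nats

D_KL(P||Q) = 0.0316 ≥ 0 ✓

This non-negativity is a fundamental property: relative entropy cannot be negative because it measures how different Q is from P.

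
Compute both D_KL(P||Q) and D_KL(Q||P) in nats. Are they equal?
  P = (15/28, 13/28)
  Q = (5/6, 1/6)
D_KL(P||Q) = 0.2390, D_KL(Q||P) = 0.1974

KL divergence is not symmetric: D_KL(P||Q) ≠ D_KL(Q||P) in general.

D_KL(P||Q) = 0.2390 nats
D_KL(Q||P) = 0.1974 nats

No, they are not equal!

This asymmetry is why KL divergence is not a true distance metric.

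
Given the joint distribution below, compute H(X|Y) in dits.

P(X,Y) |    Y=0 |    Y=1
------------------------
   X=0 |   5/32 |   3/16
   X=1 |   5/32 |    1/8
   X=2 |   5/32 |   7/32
0.4713 dits

Using the chain rule: H(X|Y) = H(X,Y) - H(Y)

First, compute H(X,Y) = 0.7715 dits

Marginal P(Y) = (15/32, 17/32)
H(Y) = 0.3002 dits

H(X|Y) = H(X,Y) - H(Y) = 0.7715 - 0.3002 = 0.4713 dits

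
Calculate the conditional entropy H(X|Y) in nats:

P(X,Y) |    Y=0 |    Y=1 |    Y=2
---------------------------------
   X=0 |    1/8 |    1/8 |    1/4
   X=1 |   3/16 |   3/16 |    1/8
0.6593 nats

Using the chain rule: H(X|Y) = H(X,Y) - H(Y)

First, compute H(X,Y) = 1.7541 nats

Marginal P(Y) = (5/16, 5/16, 3/8)
H(Y) = 1.0948 nats

H(X|Y) = H(X,Y) - H(Y) = 1.7541 - 1.0948 = 0.6593 nats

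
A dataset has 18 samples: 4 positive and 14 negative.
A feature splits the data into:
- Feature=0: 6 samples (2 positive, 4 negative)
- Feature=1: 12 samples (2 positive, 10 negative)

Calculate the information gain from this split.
0.0248 bits

Information Gain = H(Y) - H(Y|Feature)

Before split:
P(positive) = 4/18 = 0.2222
H(Y) = 0.7642 bits

After split:
Feature=0: H = 0.9183 bits (weight = 6/18)
Feature=1: H = 0.6500 bits (weight = 12/18)
H(Y|Feature) = (6/18)×0.9183 + (12/18)×0.6500 = 0.7394 bits

Information Gain = 0.7642 - 0.7394 = 0.0248 bits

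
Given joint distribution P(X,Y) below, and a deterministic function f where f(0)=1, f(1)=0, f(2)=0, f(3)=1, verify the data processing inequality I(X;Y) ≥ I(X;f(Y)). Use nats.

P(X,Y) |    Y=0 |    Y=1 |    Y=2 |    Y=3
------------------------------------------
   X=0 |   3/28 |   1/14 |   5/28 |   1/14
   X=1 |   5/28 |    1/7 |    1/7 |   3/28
I(X;Y) = 0.0165, I(X;f(Y)) = 0.0034, inequality holds: 0.0165 ≥ 0.0034

Data Processing Inequality: For any Markov chain X → Y → Z, we have I(X;Y) ≥ I(X;Z).

Here Z = f(Y) is a deterministic function of Y, forming X → Y → Z.

Original I(X;Y) = 0.0165 nats

After applying f:
P(X,Z) where Z=f(Y):
- P(X,Z=0) = P(X,Y=1) + P(X,Y=2)
- P(X,Z=1) = P(X,Y=0) + P(X,Y=3)

I(X;Z) = I(X;f(Y)) = 0.0034 nats

Verification: 0.0165 ≥ 0.0034 ✓

Information cannot be created by processing; the function f can only lose information about X.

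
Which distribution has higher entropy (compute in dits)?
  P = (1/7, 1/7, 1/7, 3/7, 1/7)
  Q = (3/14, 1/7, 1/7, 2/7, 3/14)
Q

Computing entropies in dits:
H(P) = 0.6406
H(Q) = 0.6836

Distribution Q has higher entropy.

Intuition: The distribution closer to uniform (more spread out) has higher entropy.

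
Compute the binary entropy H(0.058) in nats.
0.2214 nats

The binary entropy function is:
H(p) = -p log(p) - (1-p) log(1-p)

H(0.058) = -0.058 × log_e(0.058) - 0.942 × log_e(0.942)
H(0.058) = 0.2214 nats

Note: Binary entropy is maximized at p=0.5 (H=1 bit) and minimized at p=0 or p=1 (H=0).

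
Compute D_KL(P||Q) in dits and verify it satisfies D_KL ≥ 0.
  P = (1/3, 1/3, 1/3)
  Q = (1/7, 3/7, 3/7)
0.0499 dits

KL divergence satisfies the Gibbs inequality: D_KL(P||Q) ≥ 0 for all distributions P, Q.

D_KL(P||Q) = Σ p(x) log(p(x)/q(x))
Term by term:
  x=0: 1/3 × log_10[(1/3)/(1/7)] = 0.1227
  x=1: 1/3 × log_10[(1/3)/(3/7)] = -0.0364
  x=2: 1/3 × log_10[(1/3)/(3/7)] = -0.0364
D_KL(P||Q) = 0.0499 dits

D_KL(P||Q) = 0.0499 ≥ 0 ✓

This non-negativity is a fundamental property: relative entropy cannot be negative because it measures how different Q is from P.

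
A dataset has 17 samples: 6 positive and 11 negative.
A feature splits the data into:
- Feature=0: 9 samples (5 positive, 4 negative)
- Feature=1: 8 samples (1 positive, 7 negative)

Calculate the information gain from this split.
0.1562 bits

Information Gain = H(Y) - H(Y|Feature)

Before split:
P(positive) = 6/17 = 0.3529
H(Y) = 0.9367 bits

After split:
Feature=0: H = 0.9911 bits (weight = 9/17)
Feature=1: H = 0.5436 bits (weight = 8/17)
H(Y|Feature) = (9/17)×0.9911 + (8/17)×0.5436 = 0.7805 bits

Information Gain = 0.9367 - 0.7805 = 0.1562 bits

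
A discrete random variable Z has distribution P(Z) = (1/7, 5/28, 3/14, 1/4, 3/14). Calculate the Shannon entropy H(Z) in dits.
0.6916 dits

Shannon entropy is H(X) = -Σ p(x) log p(x).

For P = (1/7, 5/28, 3/14, 1/4, 3/14):
H = -1/7 × log_10(1/7) -5/28 × log_10(5/28) -3/14 × log_10(3/14) -1/4 × log_10(1/4) -3/14 × log_10(3/14)
H = 0.6916 dits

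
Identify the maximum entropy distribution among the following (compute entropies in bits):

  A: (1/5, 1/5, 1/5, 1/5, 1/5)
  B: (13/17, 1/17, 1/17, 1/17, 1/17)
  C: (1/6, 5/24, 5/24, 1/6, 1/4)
A

For a discrete distribution over n outcomes, entropy is maximized by the uniform distribution.

Computing entropies:
H(A) = 2.3219 bits
H(B) = 1.2577 bits
H(C) = 2.3046 bits

The uniform distribution (where all probabilities equal 1/5) achieves the maximum entropy of log_2(5) = 2.3219 bits.

Distribution A has the highest entropy.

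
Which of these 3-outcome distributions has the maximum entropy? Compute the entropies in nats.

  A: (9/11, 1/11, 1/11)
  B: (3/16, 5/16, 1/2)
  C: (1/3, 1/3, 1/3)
C

For a discrete distribution over n outcomes, entropy is maximized by the uniform distribution.

Computing entropies:
H(A) = 0.6002 nats
H(B) = 1.0239 nats
H(C) = 1.0986 nats

The uniform distribution (where all probabilities equal 1/3) achieves the maximum entropy of log_e(3) = 1.0986 nats.

Distribution C has the highest entropy.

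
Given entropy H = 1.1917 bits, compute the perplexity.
2.2842

Perplexity is 2^H (or exp(H) for natural log).

H = 1.1917 bits
Perplexity = 2^1.1917 = 2.2842

Interpretation: The model's uncertainty is equivalent to choosing uniformly among 2.3 options.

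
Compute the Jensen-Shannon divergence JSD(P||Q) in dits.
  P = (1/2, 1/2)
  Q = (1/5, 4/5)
0.0220 dits

Jensen-Shannon divergence is:
JSD(P||Q) = 0.5 × D_KL(P||M) + 0.5 × D_KL(Q||M)
where M = 0.5 × (P + Q) is the mixture distribution.

M = 0.5 × (1/2, 1/2) + 0.5 × (1/5, 4/5) = (7/20, 13/20)

D_KL(P||M) = 0.0205 dits
D_KL(Q||M) = 0.0235 dits

JSD(P||Q) = 0.5 × 0.0205 + 0.5 × 0.0235 = 0.0220 dits

Unlike KL divergence, JSD is symmetric and bounded: 0 ≤ JSD ≤ log(2).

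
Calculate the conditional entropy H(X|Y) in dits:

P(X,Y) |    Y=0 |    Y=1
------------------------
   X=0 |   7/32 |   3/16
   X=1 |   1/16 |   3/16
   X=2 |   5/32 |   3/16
0.4569 dits

Using the chain rule: H(X|Y) = H(X,Y) - H(Y)

First, compute H(X,Y) = 0.7545 dits

Marginal P(Y) = (7/16, 9/16)
H(Y) = 0.2976 dits

H(X|Y) = H(X,Y) - H(Y) = 0.7545 - 0.2976 = 0.4569 dits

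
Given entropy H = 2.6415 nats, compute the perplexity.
14.0342

Perplexity is e^H (or exp(H) for natural log).

H = 2.6415 nats
Perplexity = e^2.6415 = 14.0342

Interpretation: The model's uncertainty is equivalent to choosing uniformly among 14.0 options.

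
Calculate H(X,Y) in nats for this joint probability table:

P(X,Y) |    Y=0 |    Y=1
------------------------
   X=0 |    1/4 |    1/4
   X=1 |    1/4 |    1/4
1.3863 nats

Joint entropy is H(X,Y) = -Σ_{x,y} p(x,y) log p(x,y).

Summing over all non-zero entries:
H(X,Y) = -[1/4·log_e(1/4) + 1/4·log_e(1/4) + 1/4·log_e(1/4) + 1/4·log_e(1/4)]
H(X,Y) = 1.3863 nats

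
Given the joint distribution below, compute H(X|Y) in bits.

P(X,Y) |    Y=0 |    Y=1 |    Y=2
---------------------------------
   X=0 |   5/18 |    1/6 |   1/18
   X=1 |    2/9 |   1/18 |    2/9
0.8764 bits

Using the chain rule: H(X|Y) = H(X,Y) - H(Y)

First, compute H(X,Y) = 2.3719 bits

Marginal P(Y) = (1/2, 2/9, 5/18)
H(Y) = 1.4955 bits

H(X|Y) = H(X,Y) - H(Y) = 2.3719 - 1.4955 = 0.8764 bits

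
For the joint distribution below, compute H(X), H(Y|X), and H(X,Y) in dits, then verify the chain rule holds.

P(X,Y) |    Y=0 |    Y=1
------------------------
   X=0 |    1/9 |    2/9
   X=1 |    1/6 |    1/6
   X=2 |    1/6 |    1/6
H(X,Y) = 0.7700, H(X) = 0.4771, H(Y|X) = 0.2928 (all in dits)

Chain rule: H(X,Y) = H(X) + H(Y|X)

Left side — joint entropy directly:
H(X,Y) = -Σ p(x,y) log p(x,y) = 0.7700 dits

Right side — compute H(Y|X) from the conditional distributions:
P(X) = (1/3, 1/3, 1/3), so H(X) = 0.4771 dits
H(Y|X) = Σ_x P(X=x) · H(Y|X=x):
  P(Y|X=0) = (1/3, 2/3), H(Y|X=0) = 0.2764, weight P(X=0) = 1/3
  P(Y|X=1) = (1/2, 1/2), H(Y|X=1) = 0.3010, weight P(X=1) = 1/3
  P(Y|X=2) = (1/2, 1/2), H(Y|X=2) = 0.3010, weight P(X=2) = 1/3
H(Y|X) = 0.2928 dits

H(X) + H(Y|X) = 0.4771 + 0.2928 = 0.7700 dits

Both sides equal 0.7700 dits. ✓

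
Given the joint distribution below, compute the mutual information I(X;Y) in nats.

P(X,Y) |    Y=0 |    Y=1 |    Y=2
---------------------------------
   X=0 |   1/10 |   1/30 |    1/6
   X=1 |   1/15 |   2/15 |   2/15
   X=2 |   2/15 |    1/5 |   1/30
0.1265 nats

Mutual information: I(X;Y) = H(X) + H(Y) - H(X,Y)

Marginals:
P(X) = (3/10, 1/3, 11/30), H(X) = 1.0953 nats
P(Y) = (3/10, 11/30, 1/3), H(Y) = 1.0953 nats

Joint entropy: H(X,Y) = 2.0640 nats

I(X;Y) = 1.0953 + 1.0953 - 2.0640 = 0.1265 nats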